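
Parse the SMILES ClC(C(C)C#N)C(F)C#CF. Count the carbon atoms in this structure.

Count every carbon token in the SMILES (each C, including those in ring-closure positions and inside branches).
Carbon count: 7.

7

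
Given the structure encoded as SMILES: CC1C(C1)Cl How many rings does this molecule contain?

1

In SMILES, each pair of matching ring-closure digits denotes one ring-closing bond; the number of such bonds equals the number of independent rings.
Ring-closure bonds here: 1.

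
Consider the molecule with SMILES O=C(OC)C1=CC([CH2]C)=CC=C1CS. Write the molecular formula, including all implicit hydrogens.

C11H14O2S

Walk through each heavy atom and fill implicit hydrogens from standard valence (C 4, N 3, O 2, S 2, halogen 1):
  atom 1: O, bond orders sum to 2 (valence 2) → 0 H
  atom 2: C, bond orders sum to 4 (valence 4) → 0 H
  atom 3: O, bond orders sum to 2 (valence 2) → 0 H
  atom 4: C, bond orders sum to 1 (valence 4) → 3 H
  atom 5: C, bond orders sum to 4 (valence 4) → 0 H
  atom 6: C, bond orders sum to 3 (valence 4) → 1 H
  atom 7: C, bond orders sum to 4 (valence 4) → 0 H
  atom 8: C with explicit H count 2
  atom 9: C, bond orders sum to 1 (valence 4) → 3 H
  atom 10: C, bond orders sum to 3 (valence 4) → 1 H
  atom 11: C, bond orders sum to 3 (valence 4) → 1 H
  atom 12: C, bond orders sum to 4 (valence 4) → 0 H
  atom 13: C, bond orders sum to 2 (valence 4) → 2 H
  atom 14: S, bond orders sum to 1 (valence 2) → 1 H
Totals → C:11, H:14, O:2, S:1.
In Hill order: C11H14O2S.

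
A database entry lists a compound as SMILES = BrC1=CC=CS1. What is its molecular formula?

Walk through each heavy atom and fill implicit hydrogens from standard valence (C 4, N 3, O 2, S 2, halogen 1):
  atom 1: Br (halogen, monovalent) → 0 H
  atom 2: C, bond orders sum to 4 (valence 4) → 0 H
  atom 3: C, bond orders sum to 3 (valence 4) → 1 H
  atom 4: C, bond orders sum to 3 (valence 4) → 1 H
  atom 5: C, bond orders sum to 3 (valence 4) → 1 H
  atom 6: S, bond orders sum to 2 (valence 2) → 0 H
Totals → C:4, H:3, Br:1, S:1.

C4H3BrS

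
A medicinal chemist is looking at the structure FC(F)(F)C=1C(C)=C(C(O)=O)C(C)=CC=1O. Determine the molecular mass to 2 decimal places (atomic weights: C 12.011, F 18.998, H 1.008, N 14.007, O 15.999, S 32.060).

First, the molecular formula is C10H9F3O3 (counting implicit H from valence).
  C: 10 × 12.011 = 120.110
  F: 3 × 18.998 = 56.994
  H: 9 × 1.008 = 9.072
  O: 3 × 15.999 = 47.997
Sum: 10×12.011 + 3×18.998 + 9×1.008 + 3×15.999 = 234.173 → 234.17 g/mol.

234.17 g/mol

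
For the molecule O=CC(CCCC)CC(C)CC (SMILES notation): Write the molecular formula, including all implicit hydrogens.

Walk through each heavy atom and fill implicit hydrogens from standard valence (C 4, N 3, O 2, S 2, halogen 1):
  atom 1: O, bond orders sum to 2 (valence 2) → 0 H
  atom 2: C, bond orders sum to 3 (valence 4) → 1 H
  atom 3: C, bond orders sum to 3 (valence 4) → 1 H
  atom 4: C, bond orders sum to 2 (valence 4) → 2 H
  atom 5: C, bond orders sum to 2 (valence 4) → 2 H
  atom 6: C, bond orders sum to 2 (valence 4) → 2 H
  atom 7: C, bond orders sum to 1 (valence 4) → 3 H
  atom 8: C, bond orders sum to 2 (valence 4) → 2 H
  atom 9: C, bond orders sum to 3 (valence 4) → 1 H
  atom 10: C, bond orders sum to 1 (valence 4) → 3 H
  atom 11: C, bond orders sum to 2 (valence 4) → 2 H
  atom 12: C, bond orders sum to 1 (valence 4) → 3 H
Totals → C:11, H:22, O:1.

C11H22O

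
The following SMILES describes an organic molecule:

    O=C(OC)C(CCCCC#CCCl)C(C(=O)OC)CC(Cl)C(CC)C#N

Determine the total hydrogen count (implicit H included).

Walk through each heavy atom and fill implicit hydrogens from standard valence (C 4, N 3, O 2, S 2, halogen 1):
  atom 1: O, bond orders sum to 2 (valence 2) → 0 H
  atom 2: C, bond orders sum to 4 (valence 4) → 0 H
  atom 3: O, bond orders sum to 2 (valence 2) → 0 H
  atom 4: C, bond orders sum to 1 (valence 4) → 3 H
  atom 5: C, bond orders sum to 3 (valence 4) → 1 H
  atom 6: C, bond orders sum to 2 (valence 4) → 2 H
  atom 7: C, bond orders sum to 2 (valence 4) → 2 H
  atom 8: C, bond orders sum to 2 (valence 4) → 2 H
  atom 9: C, bond orders sum to 2 (valence 4) → 2 H
  atom 10: C, bond orders sum to 4 (valence 4) → 0 H
  atom 11: C, bond orders sum to 4 (valence 4) → 0 H
  atom 12: C, bond orders sum to 2 (valence 4) → 2 H
  atom 13: Cl (halogen, monovalent) → 0 H
  atom 14: C, bond orders sum to 3 (valence 4) → 1 H
  atom 15: C, bond orders sum to 4 (valence 4) → 0 H
  atom 16: O, bond orders sum to 2 (valence 2) → 0 H
  atom 17: O, bond orders sum to 2 (valence 2) → 0 H
  atom 18: C, bond orders sum to 1 (valence 4) → 3 H
  atom 19: C, bond orders sum to 2 (valence 4) → 2 H
  atom 20: C, bond orders sum to 3 (valence 4) → 1 H
  atom 21: Cl (halogen, monovalent) → 0 H
  atom 22: C, bond orders sum to 3 (valence 4) → 1 H
  atom 23: C, bond orders sum to 2 (valence 4) → 2 H
  atom 24: C, bond orders sum to 1 (valence 4) → 3 H
  atom 25: C, bond orders sum to 4 (valence 4) → 0 H
  atom 26: N, bond orders sum to 3 (valence 3) → 0 H
Total hydrogens: 27.

27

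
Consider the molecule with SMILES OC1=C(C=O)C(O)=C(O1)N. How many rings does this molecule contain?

In SMILES, each pair of matching ring-closure digits denotes one ring-closing bond; the number of such bonds equals the number of independent rings.
Ring-closure bonds here: 1.

1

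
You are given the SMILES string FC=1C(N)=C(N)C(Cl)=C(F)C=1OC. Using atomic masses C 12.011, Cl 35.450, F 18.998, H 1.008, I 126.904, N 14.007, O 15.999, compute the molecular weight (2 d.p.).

First, the molecular formula is C7H7ClF2N2O (counting implicit H from valence).
  C: 7 × 12.011 = 84.077
  Cl: 1 × 35.450 = 35.450
  F: 2 × 18.998 = 37.996
  H: 7 × 1.008 = 7.056
  N: 2 × 14.007 = 28.014
  O: 1 × 15.999 = 15.999
Sum: 7×12.011 + 1×35.450 + 2×18.998 + 7×1.008 + 2×14.007 + 1×15.999 = 208.592 → 208.59 g/mol.

208.59 g/mol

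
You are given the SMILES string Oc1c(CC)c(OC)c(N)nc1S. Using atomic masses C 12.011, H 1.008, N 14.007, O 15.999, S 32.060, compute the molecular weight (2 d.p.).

200.26 g/mol

First, the molecular formula is C8H12N2O2S (counting implicit H from valence).
  C: 8 × 12.011 = 96.088
  H: 12 × 1.008 = 12.096
  N: 2 × 14.007 = 28.014
  O: 2 × 15.999 = 31.998
  S: 1 × 32.060 = 32.060
Sum: 8×12.011 + 12×1.008 + 2×14.007 + 2×15.999 + 1×32.060 = 200.256 → 200.26 g/mol.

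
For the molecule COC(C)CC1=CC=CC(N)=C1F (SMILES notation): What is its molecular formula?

C10H14FNO

Walk through each heavy atom and fill implicit hydrogens from standard valence (C 4, N 3, O 2, S 2, halogen 1):
  atom 1: C, bond orders sum to 1 (valence 4) → 3 H
  atom 2: O, bond orders sum to 2 (valence 2) → 0 H
  atom 3: C, bond orders sum to 3 (valence 4) → 1 H
  atom 4: C, bond orders sum to 1 (valence 4) → 3 H
  atom 5: C, bond orders sum to 2 (valence 4) → 2 H
  atom 6: C, bond orders sum to 4 (valence 4) → 0 H
  atom 7: C, bond orders sum to 3 (valence 4) → 1 H
  atom 8: C, bond orders sum to 3 (valence 4) → 1 H
  atom 9: C, bond orders sum to 3 (valence 4) → 1 H
  atom 10: C, bond orders sum to 4 (valence 4) → 0 H
  atom 11: N, bond orders sum to 1 (valence 3) → 2 H
  atom 12: C, bond orders sum to 4 (valence 4) → 0 H
  atom 13: F (halogen, monovalent) → 0 H
Totals → C:10, H:14, F:1, N:1, O:1.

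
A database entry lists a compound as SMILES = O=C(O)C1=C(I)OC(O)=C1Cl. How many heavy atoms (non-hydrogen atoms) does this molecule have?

11

Every atom symbol written in the SMILES (organic subset) is one heavy atom; implicit H are not written.
Heavy atoms by element → C:5, Cl:1, I:1, O:4.
Total: 11.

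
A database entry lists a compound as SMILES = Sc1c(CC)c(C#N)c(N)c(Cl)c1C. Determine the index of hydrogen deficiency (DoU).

Molecular formula: C10H11ClN2S.
DoU = (2C + 2 + N − H − X) / 2, where X is the halogen count and O/S are ignored.
    = (2·10 + 2 + 2 − 11 − 1) / 2 = 12 / 2 = 6.

6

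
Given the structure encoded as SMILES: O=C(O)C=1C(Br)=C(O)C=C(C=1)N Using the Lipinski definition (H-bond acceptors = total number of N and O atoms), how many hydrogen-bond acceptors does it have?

4

N atoms: 1; O atoms: 3.
Lipinski HBA = 1 + 3 = 4.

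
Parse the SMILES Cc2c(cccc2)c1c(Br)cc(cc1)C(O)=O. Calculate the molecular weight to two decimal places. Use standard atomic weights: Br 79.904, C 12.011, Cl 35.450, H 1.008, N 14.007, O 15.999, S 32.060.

First, the molecular formula is C14H11BrO2 (counting implicit H from valence).
  Br: 1 × 79.904 = 79.904
  C: 14 × 12.011 = 168.154
  H: 11 × 1.008 = 11.088
  O: 2 × 15.999 = 31.998
Sum: 1×79.904 + 14×12.011 + 11×1.008 + 2×15.999 = 291.144 → 291.14 g/mol.

291.14 g/mol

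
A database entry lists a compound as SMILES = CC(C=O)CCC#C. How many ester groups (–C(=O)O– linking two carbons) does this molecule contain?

0

Scan the SMILES for the ester motif — none present.
Groups that are present: 1 aldehyde, 1 alkyne.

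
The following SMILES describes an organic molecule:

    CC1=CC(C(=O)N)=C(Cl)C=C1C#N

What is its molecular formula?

C9H7ClN2O

Walk through each heavy atom and fill implicit hydrogens from standard valence (C 4, N 3, O 2, S 2, halogen 1):
  atom 1: C, bond orders sum to 1 (valence 4) → 3 H
  atom 2: C, bond orders sum to 4 (valence 4) → 0 H
  atom 3: C, bond orders sum to 3 (valence 4) → 1 H
  atom 4: C, bond orders sum to 4 (valence 4) → 0 H
  atom 5: C, bond orders sum to 4 (valence 4) → 0 H
  atom 6: O, bond orders sum to 2 (valence 2) → 0 H
  atom 7: N, bond orders sum to 1 (valence 3) → 2 H
  atom 8: C, bond orders sum to 4 (valence 4) → 0 H
  atom 9: Cl (halogen, monovalent) → 0 H
  atom 10: C, bond orders sum to 3 (valence 4) → 1 H
  atom 11: C, bond orders sum to 4 (valence 4) → 0 H
  atom 12: C, bond orders sum to 4 (valence 4) → 0 H
  atom 13: N, bond orders sum to 3 (valence 3) → 0 H
Totals → C:9, H:7, Cl:1, N:2, O:1.
In Hill order: C9H7ClN2O.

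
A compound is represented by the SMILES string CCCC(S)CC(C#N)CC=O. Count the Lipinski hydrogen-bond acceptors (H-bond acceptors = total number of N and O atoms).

2

N atoms: 1; O atoms: 1.
Lipinski HBA = 1 + 1 = 2.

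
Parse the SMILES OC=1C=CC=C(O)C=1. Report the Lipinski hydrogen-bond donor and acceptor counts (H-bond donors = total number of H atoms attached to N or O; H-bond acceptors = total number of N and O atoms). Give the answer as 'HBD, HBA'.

2, 2

Donors: find every N or O and count the H atoms it carries.
  atom 1 (O): bond orders sum to 1 → 1 H
  atom 7 (O): bond orders sum to 1 → 1 H
Lipinski HBD = 2.
Acceptors: N atoms = 0, O atoms = 2 → HBA = 2.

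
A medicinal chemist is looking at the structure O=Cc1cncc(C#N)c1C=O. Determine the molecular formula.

Walk through each heavy atom and fill implicit hydrogens from standard valence (C 4, N 3, O 2, S 2, halogen 1); for lowercase aromatic atoms, an aromatic c carries 1 H when it has two neighbours and 0 H with three, and aromatic n carries 0 H:
  atom 1: O, bond orders sum to 2 (valence 2) → 0 H
  atom 2: C, bond orders sum to 3 (valence 4) → 1 H
  atom 3: aromatic c, 3 neighbours → 0 H
  atom 4: aromatic c, 2 neighbours → 1 H
  atom 5: aromatic n, 2 neighbours → 0 H
  atom 6: aromatic c, 2 neighbours → 1 H
  atom 7: aromatic c, 3 neighbours → 0 H
  atom 8: C, bond orders sum to 4 (valence 4) → 0 H
  atom 9: N, bond orders sum to 3 (valence 3) → 0 H
  atom 10: aromatic c, 3 neighbours → 0 H
  atom 11: C, bond orders sum to 3 (valence 4) → 1 H
  atom 12: O, bond orders sum to 2 (valence 2) → 0 H
Totals → C:8, H:4, N:2, O:2.

C8H4N2O2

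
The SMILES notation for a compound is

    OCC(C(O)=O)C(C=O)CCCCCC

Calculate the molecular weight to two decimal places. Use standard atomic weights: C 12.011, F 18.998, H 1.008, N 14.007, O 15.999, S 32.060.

First, the molecular formula is C11H20O4 (counting implicit H from valence).
  C: 11 × 12.011 = 132.121
  H: 20 × 1.008 = 20.160
  O: 4 × 15.999 = 63.996
Sum: 11×12.011 + 20×1.008 + 4×15.999 = 216.277 → 216.28 g/mol.

216.28 g/mol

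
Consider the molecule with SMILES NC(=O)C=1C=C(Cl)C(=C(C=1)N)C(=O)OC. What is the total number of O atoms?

Scan the SMILES for O atoms (remember two-letter symbols like Cl and Br are single atoms).
Oxygen count: 3.

3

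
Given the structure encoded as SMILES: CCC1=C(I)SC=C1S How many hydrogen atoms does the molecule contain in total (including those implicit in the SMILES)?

7

Walk through each heavy atom and fill implicit hydrogens from standard valence (C 4, N 3, O 2, S 2, halogen 1):
  atom 1: C, bond orders sum to 1 (valence 4) → 3 H
  atom 2: C, bond orders sum to 2 (valence 4) → 2 H
  atom 3: C, bond orders sum to 4 (valence 4) → 0 H
  atom 4: C, bond orders sum to 4 (valence 4) → 0 H
  atom 5: I (halogen, monovalent) → 0 H
  atom 6: S, bond orders sum to 2 (valence 2) → 0 H
  atom 7: C, bond orders sum to 3 (valence 4) → 1 H
  atom 8: C, bond orders sum to 4 (valence 4) → 0 H
  atom 9: S, bond orders sum to 1 (valence 2) → 1 H
Total hydrogens: 7.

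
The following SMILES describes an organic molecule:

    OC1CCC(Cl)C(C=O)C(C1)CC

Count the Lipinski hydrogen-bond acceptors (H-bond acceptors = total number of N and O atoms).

N atoms: 0; O atoms: 2.
Lipinski HBA = 0 + 2 = 2.

2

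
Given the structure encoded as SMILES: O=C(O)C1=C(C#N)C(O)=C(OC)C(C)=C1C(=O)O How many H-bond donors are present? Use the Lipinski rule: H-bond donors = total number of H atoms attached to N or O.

Donors: find every N or O and count the H atoms it carries.
  atom 1 (O): bond orders sum to 2 → 0 H
  atom 3 (O): bond orders sum to 1 → 1 H
  atom 7 (N): bond orders sum to 3 → 0 H
  atom 9 (O): bond orders sum to 1 → 1 H
  atom 11 (O): bond orders sum to 2 → 0 H
  atom 17 (O): bond orders sum to 2 → 0 H
  atom 18 (O): bond orders sum to 1 → 1 H
Lipinski HBD = 3.

3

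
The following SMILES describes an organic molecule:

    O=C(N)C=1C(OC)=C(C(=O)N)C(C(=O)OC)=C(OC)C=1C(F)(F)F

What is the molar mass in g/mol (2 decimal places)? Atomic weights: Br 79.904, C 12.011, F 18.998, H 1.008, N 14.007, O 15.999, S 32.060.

First, the molecular formula is C13H13F3N2O6 (counting implicit H from valence).
  C: 13 × 12.011 = 156.143
  F: 3 × 18.998 = 56.994
  H: 13 × 1.008 = 13.104
  N: 2 × 14.007 = 28.014
  O: 6 × 15.999 = 95.994
Sum: 13×12.011 + 3×18.998 + 13×1.008 + 2×14.007 + 6×15.999 = 350.249 → 350.25 g/mol.

350.25 g/mol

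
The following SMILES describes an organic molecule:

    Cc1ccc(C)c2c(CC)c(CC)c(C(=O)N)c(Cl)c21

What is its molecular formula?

Walk through each heavy atom and fill implicit hydrogens from standard valence (C 4, N 3, O 2, S 2, halogen 1); for lowercase aromatic atoms, an aromatic c carries 1 H when it has two neighbours and 0 H with three, and aromatic n carries 0 H:
  atom 1: C, bond orders sum to 1 (valence 4) → 3 H
  atom 2: aromatic c, 3 neighbours → 0 H
  atom 3: aromatic c, 2 neighbours → 1 H
  atom 4: aromatic c, 2 neighbours → 1 H
  atom 5: aromatic c, 3 neighbours → 0 H
  atom 6: C, bond orders sum to 1 (valence 4) → 3 H
  atom 7: aromatic c, 3 neighbours → 0 H
  atom 8: aromatic c, 3 neighbours → 0 H
  atom 9: C, bond orders sum to 2 (valence 4) → 2 H
  atom 10: C, bond orders sum to 1 (valence 4) → 3 H
  atom 11: aromatic c, 3 neighbours → 0 H
  atom 12: C, bond orders sum to 2 (valence 4) → 2 H
  atom 13: C, bond orders sum to 1 (valence 4) → 3 H
  atom 14: aromatic c, 3 neighbours → 0 H
  atom 15: C, bond orders sum to 4 (valence 4) → 0 H
  atom 16: O, bond orders sum to 2 (valence 2) → 0 H
  atom 17: N, bond orders sum to 1 (valence 3) → 2 H
  atom 18: aromatic c, 3 neighbours → 0 H
  atom 19: Cl (halogen, monovalent) → 0 H
  atom 20: aromatic c, 3 neighbours → 0 H
Totals → C:17, H:20, Cl:1, N:1, O:1.
In Hill order: C17H20ClNO.

C17H20ClNO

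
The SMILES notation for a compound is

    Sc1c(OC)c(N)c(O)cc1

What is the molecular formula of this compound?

Walk through each heavy atom and fill implicit hydrogens from standard valence (C 4, N 3, O 2, S 2, halogen 1); for lowercase aromatic atoms, an aromatic c carries 1 H when it has two neighbours and 0 H with three, and aromatic n carries 0 H:
  atom 1: S, bond orders sum to 1 (valence 2) → 1 H
  atom 2: aromatic c, 3 neighbours → 0 H
  atom 3: aromatic c, 3 neighbours → 0 H
  atom 4: O, bond orders sum to 2 (valence 2) → 0 H
  atom 5: C, bond orders sum to 1 (valence 4) → 3 H
  atom 6: aromatic c, 3 neighbours → 0 H
  atom 7: N, bond orders sum to 1 (valence 3) → 2 H
  atom 8: aromatic c, 3 neighbours → 0 H
  atom 9: O, bond orders sum to 1 (valence 2) → 1 H
  atom 10: aromatic c, 2 neighbours → 1 H
  atom 11: aromatic c, 2 neighbours → 1 H
Totals → C:7, H:9, N:1, O:2, S:1.
In Hill order: C7H9NO2S.

C7H9NO2S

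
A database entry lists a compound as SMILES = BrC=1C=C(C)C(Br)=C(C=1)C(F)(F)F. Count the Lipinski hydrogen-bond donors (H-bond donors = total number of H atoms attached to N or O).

0

Donors: find every N or O and count the H atoms it carries.
  (no N or O atoms present)
Lipinski HBD = 0.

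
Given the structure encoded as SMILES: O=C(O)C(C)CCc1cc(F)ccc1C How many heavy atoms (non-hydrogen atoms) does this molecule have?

Every atom symbol written in the SMILES (organic subset) is one heavy atom; implicit H are not written.
Heavy atoms by element → C:12, F:1, O:2.
Total: 15.

15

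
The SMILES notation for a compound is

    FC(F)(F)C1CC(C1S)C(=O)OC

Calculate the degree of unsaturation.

2

Molecular formula: C7H9F3O2S.
DoU = (2C + 2 + N − H − X) / 2, where X is the halogen count and O/S are ignored.
    = (2·7 + 2 + 0 − 9 − 3) / 2 = 4 / 2 = 2.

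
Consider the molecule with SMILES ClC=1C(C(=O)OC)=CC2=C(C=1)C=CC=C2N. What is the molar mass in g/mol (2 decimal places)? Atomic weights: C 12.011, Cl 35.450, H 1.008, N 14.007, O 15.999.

First, the molecular formula is C12H10ClNO2 (counting implicit H from valence).
  C: 12 × 12.011 = 144.132
  Cl: 1 × 35.450 = 35.450
  H: 10 × 1.008 = 10.080
  N: 1 × 14.007 = 14.007
  O: 2 × 15.999 = 31.998
Sum: 12×12.011 + 1×35.450 + 10×1.008 + 1×14.007 + 2×15.999 = 235.667 → 235.67 g/mol.

235.67 g/mol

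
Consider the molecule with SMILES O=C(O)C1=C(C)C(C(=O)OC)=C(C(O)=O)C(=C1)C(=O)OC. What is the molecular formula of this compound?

C13H12O8

Walk through each heavy atom and fill implicit hydrogens from standard valence (C 4, N 3, O 2, S 2, halogen 1):
  atom 1: O, bond orders sum to 2 (valence 2) → 0 H
  atom 2: C, bond orders sum to 4 (valence 4) → 0 H
  atom 3: O, bond orders sum to 1 (valence 2) → 1 H
  atom 4: C, bond orders sum to 4 (valence 4) → 0 H
  atom 5: C, bond orders sum to 4 (valence 4) → 0 H
  atom 6: C, bond orders sum to 1 (valence 4) → 3 H
  atom 7: C, bond orders sum to 4 (valence 4) → 0 H
  atom 8: C, bond orders sum to 4 (valence 4) → 0 H
  atom 9: O, bond orders sum to 2 (valence 2) → 0 H
  atom 10: O, bond orders sum to 2 (valence 2) → 0 H
  atom 11: C, bond orders sum to 1 (valence 4) → 3 H
  atom 12: C, bond orders sum to 4 (valence 4) → 0 H
  atom 13: C, bond orders sum to 4 (valence 4) → 0 H
  atom 14: O, bond orders sum to 1 (valence 2) → 1 H
  atom 15: O, bond orders sum to 2 (valence 2) → 0 H
  atom 16: C, bond orders sum to 4 (valence 4) → 0 H
  atom 17: C, bond orders sum to 3 (valence 4) → 1 H
  atom 18: C, bond orders sum to 4 (valence 4) → 0 H
  atom 19: O, bond orders sum to 2 (valence 2) → 0 H
  atom 20: O, bond orders sum to 2 (valence 2) → 0 H
  atom 21: C, bond orders sum to 1 (valence 4) → 3 H
Totals → C:13, H:12, O:8.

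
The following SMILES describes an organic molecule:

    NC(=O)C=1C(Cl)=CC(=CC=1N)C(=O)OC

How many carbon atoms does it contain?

Count every carbon token in the SMILES (each C, including those in ring-closure positions and inside branches).
Carbon count: 9.

9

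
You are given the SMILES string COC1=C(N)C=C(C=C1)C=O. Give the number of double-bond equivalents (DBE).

Degree of unsaturation = (number of rings) + (number of π bonds).
Ring closures in the SMILES: 1.
π bonds: 4 double bonds (each 1 DoU) → 4 DoU from unsaturation.
Total DoU = 1 + 4 = 5.

5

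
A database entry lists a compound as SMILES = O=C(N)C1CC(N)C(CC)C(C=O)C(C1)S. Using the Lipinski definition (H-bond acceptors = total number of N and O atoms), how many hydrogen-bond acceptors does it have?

N atoms: 2; O atoms: 2.
Lipinski HBA = 2 + 2 = 4.

4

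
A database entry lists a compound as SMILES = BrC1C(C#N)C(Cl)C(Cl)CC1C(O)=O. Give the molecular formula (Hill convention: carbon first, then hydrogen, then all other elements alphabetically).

C8H8BrCl2NO2

Walk through each heavy atom and fill implicit hydrogens from standard valence (C 4, N 3, O 2, S 2, halogen 1):
  atom 1: Br (halogen, monovalent) → 0 H
  atom 2: C, bond orders sum to 3 (valence 4) → 1 H
  atom 3: C, bond orders sum to 3 (valence 4) → 1 H
  atom 4: C, bond orders sum to 4 (valence 4) → 0 H
  atom 5: N, bond orders sum to 3 (valence 3) → 0 H
  atom 6: C, bond orders sum to 3 (valence 4) → 1 H
  atom 7: Cl (halogen, monovalent) → 0 H
  atom 8: C, bond orders sum to 3 (valence 4) → 1 H
  atom 9: Cl (halogen, monovalent) → 0 H
  atom 10: C, bond orders sum to 2 (valence 4) → 2 H
  atom 11: C, bond orders sum to 3 (valence 4) → 1 H
  atom 12: C, bond orders sum to 4 (valence 4) → 0 H
  atom 13: O, bond orders sum to 1 (valence 2) → 1 H
  atom 14: O, bond orders sum to 2 (valence 2) → 0 H
Totals → C:8, H:8, Br:1, Cl:2, N:1, O:2.
In Hill order: C8H8BrCl2NO2.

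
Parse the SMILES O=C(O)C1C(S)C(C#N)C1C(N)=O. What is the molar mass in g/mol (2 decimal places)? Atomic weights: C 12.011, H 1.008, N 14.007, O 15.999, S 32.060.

First, the molecular formula is C7H8N2O3S (counting implicit H from valence).
  C: 7 × 12.011 = 84.077
  H: 8 × 1.008 = 8.064
  N: 2 × 14.007 = 28.014
  O: 3 × 15.999 = 47.997
  S: 1 × 32.060 = 32.060
Sum: 7×12.011 + 8×1.008 + 2×14.007 + 3×15.999 + 1×32.060 = 200.212 → 200.21 g/mol.

200.21 g/mol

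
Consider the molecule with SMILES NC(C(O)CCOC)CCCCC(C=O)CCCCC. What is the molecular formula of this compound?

Walk through each heavy atom and fill implicit hydrogens from standard valence (C 4, N 3, O 2, S 2, halogen 1):
  atom 1: N, bond orders sum to 1 (valence 3) → 2 H
  atom 2: C, bond orders sum to 3 (valence 4) → 1 H
  atom 3: C, bond orders sum to 3 (valence 4) → 1 H
  atom 4: O, bond orders sum to 1 (valence 2) → 1 H
  atom 5: C, bond orders sum to 2 (valence 4) → 2 H
  atom 6: C, bond orders sum to 2 (valence 4) → 2 H
  atom 7: O, bond orders sum to 2 (valence 2) → 0 H
  atom 8: C, bond orders sum to 1 (valence 4) → 3 H
  atom 9: C, bond orders sum to 2 (valence 4) → 2 H
  atom 10: C, bond orders sum to 2 (valence 4) → 2 H
  atom 11: C, bond orders sum to 2 (valence 4) → 2 H
  atom 12: C, bond orders sum to 2 (valence 4) → 2 H
  atom 13: C, bond orders sum to 3 (valence 4) → 1 H
  atom 14: C, bond orders sum to 3 (valence 4) → 1 H
  atom 15: O, bond orders sum to 2 (valence 2) → 0 H
  atom 16: C, bond orders sum to 2 (valence 4) → 2 H
  atom 17: C, bond orders sum to 2 (valence 4) → 2 H
  atom 18: C, bond orders sum to 2 (valence 4) → 2 H
  atom 19: C, bond orders sum to 2 (valence 4) → 2 H
  atom 20: C, bond orders sum to 1 (valence 4) → 3 H
Totals → C:16, H:33, N:1, O:3.
In Hill order: C16H33NO3.

C16H33NO3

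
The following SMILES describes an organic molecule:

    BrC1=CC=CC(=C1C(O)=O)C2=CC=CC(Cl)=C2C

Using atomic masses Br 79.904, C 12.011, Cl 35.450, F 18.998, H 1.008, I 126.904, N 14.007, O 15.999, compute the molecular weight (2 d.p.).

First, the molecular formula is C14H10BrClO2 (counting implicit H from valence).
  Br: 1 × 79.904 = 79.904
  C: 14 × 12.011 = 168.154
  Cl: 1 × 35.450 = 35.450
  H: 10 × 1.008 = 10.080
  O: 2 × 15.999 = 31.998
Sum: 1×79.904 + 14×12.011 + 1×35.450 + 10×1.008 + 2×15.999 = 325.586 → 325.59 g/mol.

325.59 g/mol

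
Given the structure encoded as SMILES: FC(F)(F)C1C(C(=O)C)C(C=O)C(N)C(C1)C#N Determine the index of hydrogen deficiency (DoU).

5

Degree of unsaturation = (number of rings) + (number of π bonds).
Ring closures in the SMILES: 1.
π bonds: 2 double bonds (each 1 DoU), 1 triple bond (each 2 DoU) → 4 DoU from unsaturation.
Total DoU = 1 + 4 = 5.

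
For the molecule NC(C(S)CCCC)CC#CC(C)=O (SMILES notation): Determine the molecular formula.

C11H19NOS

Walk through each heavy atom and fill implicit hydrogens from standard valence (C 4, N 3, O 2, S 2, halogen 1):
  atom 1: N, bond orders sum to 1 (valence 3) → 2 H
  atom 2: C, bond orders sum to 3 (valence 4) → 1 H
  atom 3: C, bond orders sum to 3 (valence 4) → 1 H
  atom 4: S, bond orders sum to 1 (valence 2) → 1 H
  atom 5: C, bond orders sum to 2 (valence 4) → 2 H
  atom 6: C, bond orders sum to 2 (valence 4) → 2 H
  atom 7: C, bond orders sum to 2 (valence 4) → 2 H
  atom 8: C, bond orders sum to 1 (valence 4) → 3 H
  atom 9: C, bond orders sum to 2 (valence 4) → 2 H
  atom 10: C, bond orders sum to 4 (valence 4) → 0 H
  atom 11: C, bond orders sum to 4 (valence 4) → 0 H
  atom 12: C, bond orders sum to 4 (valence 4) → 0 H
  atom 13: C, bond orders sum to 1 (valence 4) → 3 H
  atom 14: O, bond orders sum to 2 (valence 2) → 0 H
Totals → C:11, H:19, N:1, O:1, S:1.
In Hill order: C11H19NOS.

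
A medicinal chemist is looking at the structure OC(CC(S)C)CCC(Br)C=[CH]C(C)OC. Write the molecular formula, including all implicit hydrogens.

C12H23BrO2S

Walk through each heavy atom and fill implicit hydrogens from standard valence (C 4, N 3, O 2, S 2, halogen 1):
  atom 1: O, bond orders sum to 1 (valence 2) → 1 H
  atom 2: C, bond orders sum to 3 (valence 4) → 1 H
  atom 3: C, bond orders sum to 2 (valence 4) → 2 H
  atom 4: C, bond orders sum to 3 (valence 4) → 1 H
  atom 5: S, bond orders sum to 1 (valence 2) → 1 H
  atom 6: C, bond orders sum to 1 (valence 4) → 3 H
  atom 7: C, bond orders sum to 2 (valence 4) → 2 H
  atom 8: C, bond orders sum to 2 (valence 4) → 2 H
  atom 9: C, bond orders sum to 3 (valence 4) → 1 H
  atom 10: Br (halogen, monovalent) → 0 H
  atom 11: C, bond orders sum to 3 (valence 4) → 1 H
  atom 12: C with explicit H count 1
  atom 13: C, bond orders sum to 3 (valence 4) → 1 H
  atom 14: C, bond orders sum to 1 (valence 4) → 3 H
  atom 15: O, bond orders sum to 2 (valence 2) → 0 H
  atom 16: C, bond orders sum to 1 (valence 4) → 3 H
Totals → C:12, H:23, Br:1, O:2, S:1.
In Hill order: C12H23BrO2S.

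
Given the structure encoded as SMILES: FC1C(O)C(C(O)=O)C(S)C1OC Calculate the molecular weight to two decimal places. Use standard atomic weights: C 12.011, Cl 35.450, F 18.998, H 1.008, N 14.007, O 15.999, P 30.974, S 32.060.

210.22 g/mol

First, the molecular formula is C7H11FO4S (counting implicit H from valence).
  C: 7 × 12.011 = 84.077
  F: 1 × 18.998 = 18.998
  H: 11 × 1.008 = 11.088
  O: 4 × 15.999 = 63.996
  S: 1 × 32.060 = 32.060
Sum: 7×12.011 + 1×18.998 + 11×1.008 + 4×15.999 + 1×32.060 = 210.219 → 210.22 g/mol.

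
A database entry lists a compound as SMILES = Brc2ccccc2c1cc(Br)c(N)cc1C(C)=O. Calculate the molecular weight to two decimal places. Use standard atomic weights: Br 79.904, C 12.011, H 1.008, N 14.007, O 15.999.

First, the molecular formula is C14H11Br2NO (counting implicit H from valence).
  Br: 2 × 79.904 = 159.808
  C: 14 × 12.011 = 168.154
  H: 11 × 1.008 = 11.088
  N: 1 × 14.007 = 14.007
  O: 1 × 15.999 = 15.999
Sum: 2×79.904 + 14×12.011 + 11×1.008 + 1×14.007 + 1×15.999 = 369.056 → 369.06 g/mol.

369.06 g/mol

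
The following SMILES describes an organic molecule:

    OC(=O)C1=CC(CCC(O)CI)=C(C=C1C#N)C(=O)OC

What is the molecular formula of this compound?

C14H14INO5

Walk through each heavy atom and fill implicit hydrogens from standard valence (C 4, N 3, O 2, S 2, halogen 1):
  atom 1: O, bond orders sum to 1 (valence 2) → 1 H
  atom 2: C, bond orders sum to 4 (valence 4) → 0 H
  atom 3: O, bond orders sum to 2 (valence 2) → 0 H
  atom 4: C, bond orders sum to 4 (valence 4) → 0 H
  atom 5: C, bond orders sum to 3 (valence 4) → 1 H
  atom 6: C, bond orders sum to 4 (valence 4) → 0 H
  atom 7: C, bond orders sum to 2 (valence 4) → 2 H
  atom 8: C, bond orders sum to 2 (valence 4) → 2 H
  atom 9: C, bond orders sum to 3 (valence 4) → 1 H
  atom 10: O, bond orders sum to 1 (valence 2) → 1 H
  atom 11: C, bond orders sum to 2 (valence 4) → 2 H
  atom 12: I (halogen, monovalent) → 0 H
  atom 13: C, bond orders sum to 4 (valence 4) → 0 H
  atom 14: C, bond orders sum to 3 (valence 4) → 1 H
  atom 15: C, bond orders sum to 4 (valence 4) → 0 H
  atom 16: C, bond orders sum to 4 (valence 4) → 0 H
  atom 17: N, bond orders sum to 3 (valence 3) → 0 H
  atom 18: C, bond orders sum to 4 (valence 4) → 0 H
  atom 19: O, bond orders sum to 2 (valence 2) → 0 H
  atom 20: O, bond orders sum to 2 (valence 2) → 0 H
  atom 21: C, bond orders sum to 1 (valence 4) → 3 H
Totals → C:14, H:14, I:1, N:1, O:5.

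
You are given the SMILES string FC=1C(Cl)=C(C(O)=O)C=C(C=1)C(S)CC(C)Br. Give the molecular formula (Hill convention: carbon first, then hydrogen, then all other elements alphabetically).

C11H11BrClFO2S

Walk through each heavy atom and fill implicit hydrogens from standard valence (C 4, N 3, O 2, S 2, halogen 1):
  atom 1: F (halogen, monovalent) → 0 H
  atom 2: C, bond orders sum to 4 (valence 4) → 0 H
  atom 3: C, bond orders sum to 4 (valence 4) → 0 H
  atom 4: Cl (halogen, monovalent) → 0 H
  atom 5: C, bond orders sum to 4 (valence 4) → 0 H
  atom 6: C, bond orders sum to 4 (valence 4) → 0 H
  atom 7: O, bond orders sum to 1 (valence 2) → 1 H
  atom 8: O, bond orders sum to 2 (valence 2) → 0 H
  atom 9: C, bond orders sum to 3 (valence 4) → 1 H
  atom 10: C, bond orders sum to 4 (valence 4) → 0 H
  atom 11: C, bond orders sum to 3 (valence 4) → 1 H
  atom 12: C, bond orders sum to 3 (valence 4) → 1 H
  atom 13: S, bond orders sum to 1 (valence 2) → 1 H
  atom 14: C, bond orders sum to 2 (valence 4) → 2 H
  atom 15: C, bond orders sum to 3 (valence 4) → 1 H
  atom 16: C, bond orders sum to 1 (valence 4) → 3 H
  atom 17: Br (halogen, monovalent) → 0 H
Totals → C:11, H:11, Br:1, Cl:1, F:1, O:2, S:1.
In Hill order: C11H11BrClFO2S.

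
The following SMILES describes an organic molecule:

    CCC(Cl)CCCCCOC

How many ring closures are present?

0

In SMILES, each pair of matching ring-closure digits denotes one ring-closing bond; the number of such bonds equals the number of independent rings.
Ring-closure bonds here: 0.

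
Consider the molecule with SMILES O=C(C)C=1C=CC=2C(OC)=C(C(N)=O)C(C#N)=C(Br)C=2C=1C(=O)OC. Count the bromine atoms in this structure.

Scan the SMILES for Br atoms (remember two-letter symbols like Cl and Br are single atoms).
Bromine count: 1.

1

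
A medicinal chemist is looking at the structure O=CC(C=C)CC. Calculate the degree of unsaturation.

Degree of unsaturation = (number of rings) + (number of π bonds).
Ring closures in the SMILES: 0.
π bonds: 2 double bonds (each 1 DoU) → 2 DoU from unsaturation.
Total DoU = 0 + 2 = 2.

2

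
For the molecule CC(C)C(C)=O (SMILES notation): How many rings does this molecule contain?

In SMILES, each pair of matching ring-closure digits denotes one ring-closing bond; the number of such bonds equals the number of independent rings.
Ring-closure bonds here: 0.

0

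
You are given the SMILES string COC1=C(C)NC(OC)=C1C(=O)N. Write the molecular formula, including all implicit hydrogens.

Walk through each heavy atom and fill implicit hydrogens from standard valence (C 4, N 3, O 2, S 2, halogen 1):
  atom 1: C, bond orders sum to 1 (valence 4) → 3 H
  atom 2: O, bond orders sum to 2 (valence 2) → 0 H
  atom 3: C, bond orders sum to 4 (valence 4) → 0 H
  atom 4: C, bond orders sum to 4 (valence 4) → 0 H
  atom 5: C, bond orders sum to 1 (valence 4) → 3 H
  atom 6: N, bond orders sum to 2 (valence 3) → 1 H
  atom 7: C, bond orders sum to 4 (valence 4) → 0 H
  atom 8: O, bond orders sum to 2 (valence 2) → 0 H
  atom 9: C, bond orders sum to 1 (valence 4) → 3 H
  atom 10: C, bond orders sum to 4 (valence 4) → 0 H
  atom 11: C, bond orders sum to 4 (valence 4) → 0 H
  atom 12: O, bond orders sum to 2 (valence 2) → 0 H
  atom 13: N, bond orders sum to 1 (valence 3) → 2 H
Totals → C:8, H:12, N:2, O:3.

C8H12N2O3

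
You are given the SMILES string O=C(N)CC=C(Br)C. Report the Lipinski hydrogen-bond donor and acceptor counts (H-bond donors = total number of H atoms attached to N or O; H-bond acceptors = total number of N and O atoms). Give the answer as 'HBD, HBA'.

2, 2

Donors: find every N or O and count the H atoms it carries.
  atom 1 (O): bond orders sum to 2 → 0 H
  atom 3 (N): bond orders sum to 1 → 2 H
Lipinski HBD = 2.
Acceptors: N atoms = 1, O atoms = 1 → HBA = 2.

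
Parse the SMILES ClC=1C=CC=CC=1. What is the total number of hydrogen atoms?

5

Walk through each heavy atom and fill implicit hydrogens from standard valence (C 4, N 3, O 2, S 2, halogen 1):
  atom 1: Cl (halogen, monovalent) → 0 H
  atom 2: C, bond orders sum to 4 (valence 4) → 0 H
  atom 3: C, bond orders sum to 3 (valence 4) → 1 H
  atom 4: C, bond orders sum to 3 (valence 4) → 1 H
  atom 5: C, bond orders sum to 3 (valence 4) → 1 H
  atom 6: C, bond orders sum to 3 (valence 4) → 1 H
  atom 7: C, bond orders sum to 3 (valence 4) → 1 H
Total hydrogens: 5.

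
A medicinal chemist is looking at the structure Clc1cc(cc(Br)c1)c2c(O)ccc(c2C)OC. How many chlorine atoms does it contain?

Scan the SMILES for Cl atoms (remember two-letter symbols like Cl and Br are single atoms).
Chlorine count: 1.

1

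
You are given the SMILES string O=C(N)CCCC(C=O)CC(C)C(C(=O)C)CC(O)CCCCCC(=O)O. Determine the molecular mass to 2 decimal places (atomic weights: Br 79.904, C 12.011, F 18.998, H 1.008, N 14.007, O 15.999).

First, the molecular formula is C20H35NO6 (counting implicit H from valence).
  C: 20 × 12.011 = 240.220
  H: 35 × 1.008 = 35.280
  N: 1 × 14.007 = 14.007
  O: 6 × 15.999 = 95.994
Sum: 20×12.011 + 35×1.008 + 1×14.007 + 6×15.999 = 385.501 → 385.50 g/mol.

385.50 g/mol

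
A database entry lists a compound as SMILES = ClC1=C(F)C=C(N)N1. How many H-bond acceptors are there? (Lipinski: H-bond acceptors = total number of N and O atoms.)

N atoms: 2; O atoms: 0.
Lipinski HBA = 2 + 0 = 2.

2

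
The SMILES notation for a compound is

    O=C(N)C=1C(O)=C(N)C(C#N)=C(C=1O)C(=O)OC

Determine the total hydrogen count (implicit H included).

Walk through each heavy atom and fill implicit hydrogens from standard valence (C 4, N 3, O 2, S 2, halogen 1):
  atom 1: O, bond orders sum to 2 (valence 2) → 0 H
  atom 2: C, bond orders sum to 4 (valence 4) → 0 H
  atom 3: N, bond orders sum to 1 (valence 3) → 2 H
  atom 4: C, bond orders sum to 4 (valence 4) → 0 H
  atom 5: C, bond orders sum to 4 (valence 4) → 0 H
  atom 6: O, bond orders sum to 1 (valence 2) → 1 H
  atom 7: C, bond orders sum to 4 (valence 4) → 0 H
  atom 8: N, bond orders sum to 1 (valence 3) → 2 H
  atom 9: C, bond orders sum to 4 (valence 4) → 0 H
  atom 10: C, bond orders sum to 4 (valence 4) → 0 H
  atom 11: N, bond orders sum to 3 (valence 3) → 0 H
  atom 12: C, bond orders sum to 4 (valence 4) → 0 H
  atom 13: C, bond orders sum to 4 (valence 4) → 0 H
  atom 14: O, bond orders sum to 1 (valence 2) → 1 H
  atom 15: C, bond orders sum to 4 (valence 4) → 0 H
  atom 16: O, bond orders sum to 2 (valence 2) → 0 H
  atom 17: O, bond orders sum to 2 (valence 2) → 0 H
  atom 18: C, bond orders sum to 1 (valence 4) → 3 H
Total hydrogens: 9.

9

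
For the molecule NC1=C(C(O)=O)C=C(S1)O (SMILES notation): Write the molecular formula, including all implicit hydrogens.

C5H5NO3S

Walk through each heavy atom and fill implicit hydrogens from standard valence (C 4, N 3, O 2, S 2, halogen 1):
  atom 1: N, bond orders sum to 1 (valence 3) → 2 H
  atom 2: C, bond orders sum to 4 (valence 4) → 0 H
  atom 3: C, bond orders sum to 4 (valence 4) → 0 H
  atom 4: C, bond orders sum to 4 (valence 4) → 0 H
  atom 5: O, bond orders sum to 1 (valence 2) → 1 H
  atom 6: O, bond orders sum to 2 (valence 2) → 0 H
  atom 7: C, bond orders sum to 3 (valence 4) → 1 H
  atom 8: C, bond orders sum to 4 (valence 4) → 0 H
  atom 9: S, bond orders sum to 2 (valence 2) → 0 H
  atom 10: O, bond orders sum to 1 (valence 2) → 1 H
Totals → C:5, H:5, N:1, O:3, S:1.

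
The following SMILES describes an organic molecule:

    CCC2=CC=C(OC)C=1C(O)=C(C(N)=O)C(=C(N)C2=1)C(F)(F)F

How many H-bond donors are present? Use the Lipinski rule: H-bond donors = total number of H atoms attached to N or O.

5

Donors: find every N or O and count the H atoms it carries.
  atom 7 (O): bond orders sum to 2 → 0 H
  atom 11 (O): bond orders sum to 1 → 1 H
  atom 14 (N): bond orders sum to 1 → 2 H
  atom 15 (O): bond orders sum to 2 → 0 H
  atom 18 (N): bond orders sum to 1 → 2 H
Lipinski HBD = 5.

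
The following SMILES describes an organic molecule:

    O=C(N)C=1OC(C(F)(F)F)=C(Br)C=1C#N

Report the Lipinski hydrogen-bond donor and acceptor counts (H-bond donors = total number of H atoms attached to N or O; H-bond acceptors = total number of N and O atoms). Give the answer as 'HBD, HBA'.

Donors: find every N or O and count the H atoms it carries.
  atom 1 (O): bond orders sum to 2 → 0 H
  atom 3 (N): bond orders sum to 1 → 2 H
  atom 5 (O): bond orders sum to 2 → 0 H
  atom 15 (N): bond orders sum to 3 → 0 H
Lipinski HBD = 2.
Acceptors: N atoms = 2, O atoms = 2 → HBA = 4.

2, 4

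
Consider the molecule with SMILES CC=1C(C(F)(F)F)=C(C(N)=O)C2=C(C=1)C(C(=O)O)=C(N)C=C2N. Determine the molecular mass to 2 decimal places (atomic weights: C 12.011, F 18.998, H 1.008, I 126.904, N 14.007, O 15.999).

First, the molecular formula is C14H12F3N3O3 (counting implicit H from valence).
  C: 14 × 12.011 = 168.154
  F: 3 × 18.998 = 56.994
  H: 12 × 1.008 = 12.096
  N: 3 × 14.007 = 42.021
  O: 3 × 15.999 = 47.997
Sum: 14×12.011 + 3×18.998 + 12×1.008 + 3×14.007 + 3×15.999 = 327.262 → 327.26 g/mol.

327.26 g/mol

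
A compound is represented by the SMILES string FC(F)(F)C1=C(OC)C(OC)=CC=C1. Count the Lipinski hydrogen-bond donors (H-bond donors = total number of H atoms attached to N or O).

Donors: find every N or O and count the H atoms it carries.
  atom 7 (O): bond orders sum to 2 → 0 H
  atom 10 (O): bond orders sum to 2 → 0 H
Lipinski HBD = 0.

0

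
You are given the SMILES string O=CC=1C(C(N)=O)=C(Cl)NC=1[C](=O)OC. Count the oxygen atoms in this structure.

Scan the SMILES for O atoms (remember two-letter symbols like Cl and Br are single atoms).
Oxygen count: 4.

4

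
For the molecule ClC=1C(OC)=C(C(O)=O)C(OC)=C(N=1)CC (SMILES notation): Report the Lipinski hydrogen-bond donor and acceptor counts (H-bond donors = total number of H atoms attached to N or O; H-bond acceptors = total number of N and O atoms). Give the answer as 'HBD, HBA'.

Donors: find every N or O and count the H atoms it carries.
  atom 4 (O): bond orders sum to 2 → 0 H
  atom 8 (O): bond orders sum to 1 → 1 H
  atom 9 (O): bond orders sum to 2 → 0 H
  atom 11 (O): bond orders sum to 2 → 0 H
  atom 14 (N): bond orders sum to 3 → 0 H
Lipinski HBD = 1.
Acceptors: N atoms = 1, O atoms = 4 → HBA = 5.

1, 5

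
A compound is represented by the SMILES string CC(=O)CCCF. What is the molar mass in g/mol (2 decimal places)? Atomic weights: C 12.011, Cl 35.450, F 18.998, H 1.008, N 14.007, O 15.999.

104.12 g/mol

First, the molecular formula is C5H9FO (counting implicit H from valence).
  C: 5 × 12.011 = 60.055
  F: 1 × 18.998 = 18.998
  H: 9 × 1.008 = 9.072
  O: 1 × 15.999 = 15.999
Sum: 5×12.011 + 1×18.998 + 9×1.008 + 1×15.999 = 104.124 → 104.12 g/mol.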